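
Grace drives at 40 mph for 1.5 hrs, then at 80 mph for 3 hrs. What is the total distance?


Leg 1 distance:
40 x 1.5 = 60 miles
Leg 2 distance:
80 x 3 = 240 miles
Total distance:
60 + 240 = 300 miles

300 miles


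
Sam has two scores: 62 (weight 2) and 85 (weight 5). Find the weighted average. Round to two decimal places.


Weighted sum:
2 x 62 + 5 x 85 = 549
Total weight:
2 + 5 = 7
Weighted average:
549 / 7 = 78.4285... ≈ 78.43

78.43


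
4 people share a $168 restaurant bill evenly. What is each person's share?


Total bill: $168
Number of people: 4
Each pays: $168 / 4 = $42

$42


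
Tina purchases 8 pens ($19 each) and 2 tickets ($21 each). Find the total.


Cost of pens:
8 x $19 = $152
Cost of tickets:
2 x $21 = $42
Add both:
$152 + $42 = $194

$194


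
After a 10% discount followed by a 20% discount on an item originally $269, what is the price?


First discount:
10% of $269 = $26.90
Price after first discount:
$269 - $26.90 = $242.10
Second discount:
20% of $242.10 = $48.42
Final price:
$242.10 - $48.42 = $193.68

$193.68


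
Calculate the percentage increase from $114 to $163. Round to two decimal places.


Find the absolute change:
|163 - 114| = 49
Divide by original and multiply by 100:
49 / 114 x 100 = 42.9824...% ≈ 42.98%

42.98%


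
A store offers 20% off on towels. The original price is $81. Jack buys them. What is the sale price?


Calculate the discount amount:
20% of $81 = $16.20
Subtract from original:
$81 - $16.20 = $64.80

$64.80


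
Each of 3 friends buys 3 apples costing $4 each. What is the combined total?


Cost per person:
3 x $4 = $12
Group total:
3 x $12 = $36

$36


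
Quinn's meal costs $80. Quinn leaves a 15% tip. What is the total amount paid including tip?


Calculate the tip:
15% of $80 = $12
Add tip to meal cost:
$80 + $12 = $92

$92


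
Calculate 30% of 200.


Convert percentage to decimal:
30% = 0.3
Multiply:
200 x 0.3 = 60

60


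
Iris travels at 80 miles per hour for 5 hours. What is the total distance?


Use the formula: distance = speed x time
Speed = 80 mph, Time = 5 hours
80 x 5 = 400 miles

400 miles


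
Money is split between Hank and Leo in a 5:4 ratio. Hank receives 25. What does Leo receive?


Find the multiplier:
25 / 5 = 5
Apply to Leo's share:
4 x 5 = 20

20


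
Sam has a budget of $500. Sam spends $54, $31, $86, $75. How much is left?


Add up expenses:
$54 + $31 + $86 + $75 = $246
Subtract from budget:
$500 - $246 = $254

$254


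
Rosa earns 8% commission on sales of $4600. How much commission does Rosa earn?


Convert rate to decimal:
8% = 0.08
Multiply by sales:
$4600 x 0.08 = $368

$368


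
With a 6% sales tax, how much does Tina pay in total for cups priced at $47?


Calculate the tax:
6% of $47 = $2.82
Add tax to price:
$47 + $2.82 = $49.82

$49.82


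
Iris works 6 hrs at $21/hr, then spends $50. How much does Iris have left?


Calculate earnings:
6 x $21 = $126
Subtract spending:
$126 - $50 = $76

$76


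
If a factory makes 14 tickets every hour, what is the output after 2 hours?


Production rate: 14 tickets per hour
Time: 2 hours
Total: 14 x 2 = 28 tickets

28 tickets


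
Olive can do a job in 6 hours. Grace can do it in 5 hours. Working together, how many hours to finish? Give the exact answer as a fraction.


Olive's rate: 1/6 of the job per hour
Grace's rate: 1/5 of the job per hour
Combined rate: 1/6 + 1/5 = 11/30 per hour
Time = 1 / (11/30) = 30/11 hours (≈ 2.73 hours)

30/11 hours


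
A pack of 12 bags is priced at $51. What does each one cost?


Total cost: $51
Number of items: 12
Unit price: $51 / 12 = $4.25

$4.25


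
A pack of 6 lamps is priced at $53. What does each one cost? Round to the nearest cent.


Total cost: $53
Number of items: 6
Unit price: $53 / 6 = $8.8333... ≈ $8.83

$8.83


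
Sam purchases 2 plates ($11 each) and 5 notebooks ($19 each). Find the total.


Cost of plates:
2 x $11 = $22
Cost of notebooks:
5 x $19 = $95
Add both:
$22 + $95 = $117

$117


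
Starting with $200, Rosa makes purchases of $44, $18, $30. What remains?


Add up expenses:
$44 + $18 + $30 = $92
Subtract from budget:
$200 - $92 = $108

$108


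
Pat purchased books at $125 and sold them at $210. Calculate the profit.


Selling price = $210
Cost price = $125
Profit = selling price - cost price:
Profit = $210 - $125 = $85

$85


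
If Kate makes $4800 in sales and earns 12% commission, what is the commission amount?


Convert rate to decimal:
12% = 0.12
Multiply by sales:
$4800 x 0.12 = $576

$576


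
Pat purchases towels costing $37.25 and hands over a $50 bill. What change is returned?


Start with the amount paid:
$50
Subtract the price:
$50 - $37.25 = $12.75

$12.75


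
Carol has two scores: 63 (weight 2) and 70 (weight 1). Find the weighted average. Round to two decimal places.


Weighted sum:
2 x 63 + 1 x 70 = 196
Total weight:
2 + 1 = 3
Weighted average:
196 / 3 = 65.3333... ≈ 65.33

65.33


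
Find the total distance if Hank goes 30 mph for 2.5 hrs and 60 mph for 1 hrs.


Leg 1 distance:
30 x 2.5 = 75 miles
Leg 2 distance:
60 x 1 = 60 miles
Total distance:
75 + 60 = 135 miles

135 miles


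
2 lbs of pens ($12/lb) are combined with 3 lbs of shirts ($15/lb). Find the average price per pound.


Cost of pens:
2 x $12 = $24
Cost of shirts:
3 x $15 = $45
Total cost: $24 + $45 = $69
Total weight: 5 lbs
Average: $69 / 5 = $13.80/lb

$13.80/lb


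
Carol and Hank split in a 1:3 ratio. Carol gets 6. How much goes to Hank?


Find the multiplier:
6 / 1 = 6
Apply to Hank's share:
3 x 6 = 18

18


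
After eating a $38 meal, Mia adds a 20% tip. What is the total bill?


Calculate the tip:
20% of $38 = $7.60
Add tip to meal cost:
$38 + $7.60 = $45.60

$45.60


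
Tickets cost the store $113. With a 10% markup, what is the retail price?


Calculate the markup amount:
10% of $113 = $11.30
Add to cost:
$113 + $11.30 = $124.30

$124.30


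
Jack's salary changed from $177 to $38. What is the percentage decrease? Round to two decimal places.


Find the absolute change:
|38 - 177| = 139
Divide by original and multiply by 100:
139 / 177 x 100 = 78.5310...% ≈ 78.53%

78.53%


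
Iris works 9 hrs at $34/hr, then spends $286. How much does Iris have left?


Calculate earnings:
9 x $34 = $306
Subtract spending:
$306 - $286 = $20

$20


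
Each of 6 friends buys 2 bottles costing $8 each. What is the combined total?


Cost per person:
2 x $8 = $16
Group total:
6 x $16 = $96

$96


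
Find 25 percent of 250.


Convert percentage to decimal:
25% = 0.25
Multiply:
250 x 0.25 = 62.5

62.5


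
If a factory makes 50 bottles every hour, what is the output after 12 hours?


Production rate: 50 bottles per hour
Time: 12 hours
Total: 50 x 12 = 600 bottles

600 bottles


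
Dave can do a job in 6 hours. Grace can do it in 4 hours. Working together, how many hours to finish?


Dave's rate: 1/6 of the job per hour
Grace's rate: 1/4 of the job per hour
Combined rate: 1/6 + 1/4 = 5/12 per hour
Time = 1 / (5/12) = 12/5 = 2.4 hours

2.4 hours


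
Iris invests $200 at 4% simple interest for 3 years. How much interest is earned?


Use the formula I = P x R x T / 100
P x R x T = 200 x 4 x 3 = 2400
I = 2400 / 100 = $24

$24


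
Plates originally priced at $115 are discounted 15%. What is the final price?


Calculate the discount amount:
15% of $115 = $17.25
Subtract from original:
$115 - $17.25 = $97.75

$97.75


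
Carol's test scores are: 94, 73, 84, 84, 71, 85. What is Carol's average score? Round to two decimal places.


Add the scores:
94 + 73 + 84 + 84 + 71 + 85 = 491
Divide by the number of tests:
491 / 6 = 81.8333... ≈ 81.83

81.83


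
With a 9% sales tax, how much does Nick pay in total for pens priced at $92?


Calculate the tax:
9% of $92 = $8.28
Add tax to price:
$92 + $8.28 = $100.28

$100.28


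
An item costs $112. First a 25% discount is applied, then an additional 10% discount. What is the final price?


First discount:
25% of $112 = $28
Price after first discount:
$112 - $28 = $84
Second discount:
10% of $84 = $8.40
Final price:
$84 - $8.40 = $75.60

$75.60


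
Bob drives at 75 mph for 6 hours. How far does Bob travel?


Use the formula: distance = speed x time
Speed = 75 mph, Time = 6 hours
75 x 6 = 450 miles

450 miles


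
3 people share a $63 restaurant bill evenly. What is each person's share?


Total bill: $63
Number of people: 3
Each pays: $63 / 3 = $21

$21


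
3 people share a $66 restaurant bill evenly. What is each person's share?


Total bill: $66
Number of people: 3
Each pays: $66 / 3 = $22

$22


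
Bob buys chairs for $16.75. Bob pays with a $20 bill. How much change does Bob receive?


Start with the amount paid:
$20
Subtract the price:
$20 - $16.75 = $3.25

$3.25


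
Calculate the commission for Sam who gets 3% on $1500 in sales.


Convert rate to decimal:
3% = 0.03
Multiply by sales:
$1500 x 0.03 = $45

$45


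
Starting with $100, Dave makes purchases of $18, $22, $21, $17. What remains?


Add up expenses:
$18 + $22 + $21 + $17 = $78
Subtract from budget:
$100 - $78 = $22

$22


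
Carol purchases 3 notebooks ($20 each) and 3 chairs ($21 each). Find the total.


Cost of notebooks:
3 x $20 = $60
Cost of chairs:
3 x $21 = $63
Add both:
$60 + $63 = $123

$123


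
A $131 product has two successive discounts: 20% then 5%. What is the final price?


First discount:
20% of $131 = $26.20
Price after first discount:
$131 - $26.20 = $104.80
Second discount:
5% of $104.80 = $5.24
Final price:
$104.80 - $5.24 = $99.56

$99.56


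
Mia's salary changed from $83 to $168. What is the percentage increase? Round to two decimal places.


Find the absolute change:
|168 - 83| = 85
Divide by original and multiply by 100:
85 / 83 x 100 = 102.4096...% ≈ 102.41%

102.41%


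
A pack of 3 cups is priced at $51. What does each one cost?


Total cost: $51
Number of items: 3
Unit price: $51 / 3 = $17

$17


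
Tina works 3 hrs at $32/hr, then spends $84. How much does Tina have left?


Calculate earnings:
3 x $32 = $96
Subtract spending:
$96 - $84 = $12

$12


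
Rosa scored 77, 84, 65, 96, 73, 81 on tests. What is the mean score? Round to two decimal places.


Add the scores:
77 + 84 + 65 + 96 + 73 + 81 = 476
Divide by the number of tests:
476 / 6 = 79.3333... ≈ 79.33

79.33


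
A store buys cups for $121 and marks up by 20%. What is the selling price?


Calculate the markup amount:
20% of $121 = $24.20
Add to cost:
$121 + $24.20 = $145.20

$145.20


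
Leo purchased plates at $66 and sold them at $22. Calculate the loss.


Selling price = $22
Cost price = $66
Loss = cost price - selling price:
Loss = $66 - $22 = $44

$44


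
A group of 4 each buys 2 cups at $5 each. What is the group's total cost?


Cost per person:
2 x $5 = $10
Group total:
4 x $10 = $40

$40


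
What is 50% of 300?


Convert percentage to decimal:
50% = 0.5
Multiply:
300 x 0.5 = 150

150


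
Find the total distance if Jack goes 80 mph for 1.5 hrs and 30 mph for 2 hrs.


Leg 1 distance:
80 x 1.5 = 120 miles
Leg 2 distance:
30 x 2 = 60 miles
Total distance:
120 + 60 = 180 miles

180 miles


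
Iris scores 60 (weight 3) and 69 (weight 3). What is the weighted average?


Weighted sum:
3 x 60 + 3 x 69 = 387
Total weight:
3 + 3 = 6
Weighted average:
387 / 6 = 64.5

64.5


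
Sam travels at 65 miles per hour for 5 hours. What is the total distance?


Use the formula: distance = speed x time
Speed = 65 mph, Time = 5 hours
65 x 5 = 325 miles

325 miles


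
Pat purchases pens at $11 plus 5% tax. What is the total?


Calculate the tax:
5% of $11 = $0.55
Add tax to price:
$11 + $0.55 = $11.55

$11.55


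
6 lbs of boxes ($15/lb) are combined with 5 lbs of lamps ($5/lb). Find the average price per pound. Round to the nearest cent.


Cost of boxes:
6 x $15 = $90
Cost of lamps:
5 x $5 = $25
Total cost: $90 + $25 = $115
Total weight: 11 lbs
Average: $115 / 11 = $10.4545... ≈ $10.45/lb

$10.45/lb


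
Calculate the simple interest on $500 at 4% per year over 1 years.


Use the formula I = P x R x T / 100
P x R x T = 500 x 4 x 1 = 2000
I = 2000 / 100 = $20

$20


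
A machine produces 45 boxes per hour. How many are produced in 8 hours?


Production rate: 45 boxes per hour
Time: 8 hours
Total: 45 x 8 = 360 boxes

360 boxes


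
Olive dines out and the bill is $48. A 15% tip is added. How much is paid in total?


Calculate the tip:
15% of $48 = $7.20
Add tip to meal cost:
$48 + $7.20 = $55.20

$55.20


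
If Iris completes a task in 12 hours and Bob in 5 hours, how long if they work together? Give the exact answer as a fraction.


Iris's rate: 1/12 of the job per hour
Bob's rate: 1/5 of the job per hour
Combined rate: 1/12 + 1/5 = 17/60 per hour
Time = 1 / (17/60) = 60/17 hours (≈ 3.53 hours)

60/17 hours


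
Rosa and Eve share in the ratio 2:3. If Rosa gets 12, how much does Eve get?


Find the multiplier:
12 / 2 = 6
Apply to Eve's share:
3 x 6 = 18

18


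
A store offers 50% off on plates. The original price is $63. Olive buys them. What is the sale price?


Calculate the discount amount:
50% of $63 = $31.50
Subtract from original:
$63 - $31.50 = $31.50

$31.50


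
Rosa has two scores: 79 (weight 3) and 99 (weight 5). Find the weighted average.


Weighted sum:
3 x 79 + 5 x 99 = 732
Total weight:
3 + 5 = 8
Weighted average:
732 / 8 = 91.5

91.5


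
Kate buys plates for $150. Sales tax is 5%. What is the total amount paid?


Calculate the tax:
5% of $150 = $7.50
Add tax to price:
$150 + $7.50 = $157.50

$157.50


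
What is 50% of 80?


Convert percentage to decimal:
50% = 0.5
Multiply:
80 x 0.5 = 40

40


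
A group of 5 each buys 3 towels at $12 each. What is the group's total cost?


Cost per person:
3 x $12 = $36
Group total:
5 x $36 = $180

$180


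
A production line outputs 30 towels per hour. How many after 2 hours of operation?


Production rate: 30 towels per hour
Time: 2 hours
Total: 30 x 2 = 60 towels

60 towels


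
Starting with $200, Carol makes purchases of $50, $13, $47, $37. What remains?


Add up expenses:
$50 + $13 + $47 + $37 = $147
Subtract from budget:
$200 - $147 = $53

$53


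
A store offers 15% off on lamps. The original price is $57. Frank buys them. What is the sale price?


Calculate the discount amount:
15% of $57 = $8.55
Subtract from original:
$57 - $8.55 = $48.45

$48.45


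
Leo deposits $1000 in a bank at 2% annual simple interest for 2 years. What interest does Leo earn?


Use the formula I = P x R x T / 100
P x R x T = 1000 x 2 x 2 = 4000
I = 4000 / 100 = $40

$40


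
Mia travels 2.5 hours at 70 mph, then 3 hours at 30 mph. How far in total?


Leg 1 distance:
70 x 2.5 = 175 miles
Leg 2 distance:
30 x 3 = 90 miles
Total distance:
175 + 90 = 265 miles

265 miles


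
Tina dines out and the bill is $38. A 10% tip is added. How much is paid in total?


Calculate the tip:
10% of $38 = $3.80
Add tip to meal cost:
$38 + $3.80 = $41.80

$41.80


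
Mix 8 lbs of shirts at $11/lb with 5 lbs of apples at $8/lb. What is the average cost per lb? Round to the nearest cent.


Cost of shirts:
8 x $11 = $88
Cost of apples:
5 x $8 = $40
Total cost: $88 + $40 = $128
Total weight: 13 lbs
Average: $128 / 13 = $9.8461... ≈ $9.85/lb

$9.85/lb


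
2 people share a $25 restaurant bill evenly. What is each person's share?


Total bill: $25
Number of people: 2
Each pays: $25 / 2 = $12.50

$12.50


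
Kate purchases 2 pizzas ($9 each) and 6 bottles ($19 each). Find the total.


Cost of pizzas:
2 x $9 = $18
Cost of bottles:
6 x $19 = $114
Add both:
$18 + $114 = $132

$132


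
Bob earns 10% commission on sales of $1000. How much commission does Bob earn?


Convert rate to decimal:
10% = 0.1
Multiply by sales:
$1000 x 0.1 = $100

$100


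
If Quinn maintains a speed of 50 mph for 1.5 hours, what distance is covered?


Use the formula: distance = speed x time
Speed = 50 mph, Time = 1.5 hours
50 x 1.5 = 75 miles

75 miles


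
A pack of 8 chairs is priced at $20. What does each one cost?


Total cost: $20
Number of items: 8
Unit price: $20 / 8 = $2.50

$2.50


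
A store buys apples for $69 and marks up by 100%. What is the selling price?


Calculate the markup amount:
100% of $69 = $69
Add to cost:
$69 + $69 = $138

$138


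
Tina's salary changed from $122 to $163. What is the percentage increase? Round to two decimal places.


Find the absolute change:
|163 - 122| = 41
Divide by original and multiply by 100:
41 / 122 x 100 = 33.6065...% ≈ 33.61%

33.61%


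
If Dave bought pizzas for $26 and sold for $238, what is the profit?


Selling price = $238
Cost price = $26
Profit = selling price - cost price:
Profit = $238 - $26 = $212

$212


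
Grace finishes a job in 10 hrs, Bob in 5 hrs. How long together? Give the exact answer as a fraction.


Grace's rate: 1/10 of the job per hour
Bob's rate: 1/5 of the job per hour
Combined rate: 1/10 + 1/5 = 3/10 per hour
Time = 1 / (3/10) = 10/3 hours (≈ 3.33 hours)

10/3 hours


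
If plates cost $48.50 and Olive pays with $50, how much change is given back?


Start with the amount paid:
$50
Subtract the price:
$50 - $48.50 = $1.50

$1.50


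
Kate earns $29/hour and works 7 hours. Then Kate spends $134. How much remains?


Calculate earnings:
7 x $29 = $203
Subtract spending:
$203 - $134 = $69

$69


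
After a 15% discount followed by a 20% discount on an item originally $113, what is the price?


First discount:
15% of $113 = $16.95
Price after first discount:
$113 - $16.95 = $96.05
Second discount:
20% of $96.05 = $19.21
Final price:
$96.05 - $19.21 = $76.84

$76.84


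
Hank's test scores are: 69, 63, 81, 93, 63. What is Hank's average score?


Add the scores:
69 + 63 + 81 + 93 + 63 = 369
Divide by the number of tests:
369 / 5 = 73.8

73.8


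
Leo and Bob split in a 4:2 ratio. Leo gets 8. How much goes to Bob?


Find the multiplier:
8 / 4 = 2
Apply to Bob's share:
2 x 2 = 4

4


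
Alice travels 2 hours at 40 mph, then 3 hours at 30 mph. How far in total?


Leg 1 distance:
40 x 2 = 80 miles
Leg 2 distance:
30 x 3 = 90 miles
Total distance:
80 + 90 = 170 miles

170 miles


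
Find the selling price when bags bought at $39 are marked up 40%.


Calculate the markup amount:
40% of $39 = $15.60
Add to cost:
$39 + $15.60 = $54.60

$54.60


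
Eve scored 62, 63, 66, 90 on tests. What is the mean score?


Add the scores:
62 + 63 + 66 + 90 = 281
Divide by the number of tests:
281 / 4 = 70.25

70.25


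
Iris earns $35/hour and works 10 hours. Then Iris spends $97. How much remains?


Calculate earnings:
10 x $35 = $350
Subtract spending:
$350 - $97 = $253

$253


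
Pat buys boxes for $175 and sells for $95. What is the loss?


Selling price = $95
Cost price = $175
Loss = cost price - selling price:
Loss = $175 - $95 = $80

$80


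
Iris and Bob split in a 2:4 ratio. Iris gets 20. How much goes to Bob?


Find the multiplier:
20 / 2 = 10
Apply to Bob's share:
4 x 10 = 40

40


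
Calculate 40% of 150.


Convert percentage to decimal:
40% = 0.4
Multiply:
150 x 0.4 = 60

60


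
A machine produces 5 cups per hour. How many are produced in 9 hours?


Production rate: 5 cups per hour
Time: 9 hours
Total: 5 x 9 = 45 cups

45 cups


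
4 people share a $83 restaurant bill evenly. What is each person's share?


Total bill: $83
Number of people: 4
Each pays: $83 / 4 = $20.75

$20.75


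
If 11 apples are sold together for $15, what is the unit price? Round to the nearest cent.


Total cost: $15
Number of items: 11
Unit price: $15 / 11 = $1.3636... ≈ $1.36

$1.36


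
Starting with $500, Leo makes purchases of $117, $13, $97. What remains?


Add up expenses:
$117 + $13 + $97 = $227
Subtract from budget:
$500 - $227 = $273

$273


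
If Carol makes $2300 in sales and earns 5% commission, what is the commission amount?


Convert rate to decimal:
5% = 0.05
Multiply by sales:
$2300 x 0.05 = $115

$115


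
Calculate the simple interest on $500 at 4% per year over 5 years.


Use the formula I = P x R x T / 100
P x R x T = 500 x 4 x 5 = 10000
I = 10000 / 100 = $100

$100


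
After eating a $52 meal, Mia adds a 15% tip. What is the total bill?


Calculate the tip:
15% of $52 = $7.80
Add tip to meal cost:
$52 + $7.80 = $59.80

$59.80


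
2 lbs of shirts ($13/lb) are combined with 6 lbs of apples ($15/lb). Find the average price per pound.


Cost of shirts:
2 x $13 = $26
Cost of apples:
6 x $15 = $90
Total cost: $26 + $90 = $116
Total weight: 8 lbs
Average: $116 / 8 = $14.50/lb

$14.50/lb


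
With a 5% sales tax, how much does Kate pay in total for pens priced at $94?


Calculate the tax:
5% of $94 = $4.70
Add tax to price:
$94 + $4.70 = $98.70

$98.70


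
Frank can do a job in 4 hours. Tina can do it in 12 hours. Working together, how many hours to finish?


Frank's rate: 1/4 of the job per hour
Tina's rate: 1/12 of the job per hour
Combined rate: 1/4 + 1/12 = 1/3 per hour
Time = 1 / (1/3) = 3 hours

3 hours


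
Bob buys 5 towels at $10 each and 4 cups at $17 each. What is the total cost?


Cost of towels:
5 x $10 = $50
Cost of cups:
4 x $17 = $68
Add both:
$50 + $68 = $118

$118


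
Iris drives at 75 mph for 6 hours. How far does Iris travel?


Use the formula: distance = speed x time
Speed = 75 mph, Time = 6 hours
75 x 6 = 450 miles

450 miles


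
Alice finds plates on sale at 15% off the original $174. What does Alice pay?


Calculate the discount amount:
15% of $174 = $26.10
Subtract from original:
$174 - $26.10 = $147.90

$147.90


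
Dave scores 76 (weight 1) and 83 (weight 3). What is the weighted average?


Weighted sum:
1 x 76 + 3 x 83 = 325
Total weight:
1 + 3 = 4
Weighted average:
325 / 4 = 81.25

81.25


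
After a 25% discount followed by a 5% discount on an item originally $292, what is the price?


First discount:
25% of $292 = $73
Price after first discount:
$292 - $73 = $219
Second discount:
5% of $219 = $10.95
Final price:
$219 - $10.95 = $208.05

$208.05


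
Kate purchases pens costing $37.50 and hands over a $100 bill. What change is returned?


Start with the amount paid:
$100
Subtract the price:
$100 - $37.50 = $62.50

$62.50


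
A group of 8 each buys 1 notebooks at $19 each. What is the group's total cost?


Cost per person:
1 x $19 = $19
Group total:
8 x $19 = $152

$152


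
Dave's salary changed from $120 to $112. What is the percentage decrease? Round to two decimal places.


Find the absolute change:
|112 - 120| = 8
Divide by original and multiply by 100:
8 / 120 x 100 = 6.6666...% ≈ 6.67%

6.67%


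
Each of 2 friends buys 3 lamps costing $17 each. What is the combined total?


Cost per person:
3 x $17 = $51
Group total:
2 x $51 = $102

$102


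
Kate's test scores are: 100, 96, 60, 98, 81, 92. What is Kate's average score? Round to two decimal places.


Add the scores:
100 + 96 + 60 + 98 + 81 + 92 = 527
Divide by the number of tests:
527 / 6 = 87.8333... ≈ 87.83

87.83


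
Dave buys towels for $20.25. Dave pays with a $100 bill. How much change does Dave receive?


Start with the amount paid:
$100
Subtract the price:
$100 - $20.25 = $79.75

$79.75


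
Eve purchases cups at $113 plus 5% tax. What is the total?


Calculate the tax:
5% of $113 = $5.65
Add tax to price:
$113 + $5.65 = $118.65

$118.65


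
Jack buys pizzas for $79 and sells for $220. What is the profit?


Selling price = $220
Cost price = $79
Profit = selling price - cost price:
Profit = $220 - $79 = $141

$141


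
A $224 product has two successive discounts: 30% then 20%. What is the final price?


First discount:
30% of $224 = $67.20
Price after first discount:
$224 - $67.20 = $156.80
Second discount:
20% of $156.80 = $31.36
Final price:
$156.80 - $31.36 = $125.44

$125.44


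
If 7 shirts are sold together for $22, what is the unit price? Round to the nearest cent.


Total cost: $22
Number of items: 7
Unit price: $22 / 7 = $3.1428... ≈ $3.14

$3.14


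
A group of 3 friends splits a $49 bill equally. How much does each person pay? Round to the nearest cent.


Total bill: $49
Number of people: 3
Each pays: $49 / 3 = $16.3333... ≈ $16.33

$16.33


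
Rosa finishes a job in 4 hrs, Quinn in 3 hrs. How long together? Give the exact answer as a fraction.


Rosa's rate: 1/4 of the job per hour
Quinn's rate: 1/3 of the job per hour
Combined rate: 1/4 + 1/3 = 7/12 per hour
Time = 1 / (7/12) = 12/7 hours (≈ 1.71 hours)

12/7 hours


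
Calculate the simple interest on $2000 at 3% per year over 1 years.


Use the formula I = P x R x T / 100
P x R x T = 2000 x 3 x 1 = 6000
I = 6000 / 100 = $60

$60


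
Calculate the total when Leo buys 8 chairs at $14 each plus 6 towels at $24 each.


Cost of chairs:
8 x $14 = $112
Cost of towels:
6 x $24 = $144
Add both:
$112 + $144 = $256

$256


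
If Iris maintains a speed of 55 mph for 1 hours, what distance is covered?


Use the formula: distance = speed x time
Speed = 55 mph, Time = 1 hours
55 x 1 = 55 miles

55 miles


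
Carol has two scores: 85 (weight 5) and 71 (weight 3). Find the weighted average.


Weighted sum:
5 x 85 + 3 x 71 = 638
Total weight:
5 + 3 = 8
Weighted average:
638 / 8 = 79.75

79.75


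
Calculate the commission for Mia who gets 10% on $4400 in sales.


Convert rate to decimal:
10% = 0.1
Multiply by sales:
$4400 x 0.1 = $440

$440


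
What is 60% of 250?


Convert percentage to decimal:
60% = 0.6
Multiply:
250 x 0.6 = 150

150


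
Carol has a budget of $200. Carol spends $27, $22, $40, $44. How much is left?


Add up expenses:
$27 + $22 + $40 + $44 = $133
Subtract from budget:
$200 - $133 = $67

$67


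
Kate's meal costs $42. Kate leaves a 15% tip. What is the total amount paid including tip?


Calculate the tip:
15% of $42 = $6.30
Add tip to meal cost:
$42 + $6.30 = $48.30

$48.30


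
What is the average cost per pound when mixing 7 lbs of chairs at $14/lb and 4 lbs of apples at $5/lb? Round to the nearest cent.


Cost of chairs:
7 x $14 = $98
Cost of apples:
4 x $5 = $20
Total cost: $98 + $20 = $118
Total weight: 11 lbs
Average: $118 / 11 = $10.7272... ≈ $10.73/lb

$10.73/lb


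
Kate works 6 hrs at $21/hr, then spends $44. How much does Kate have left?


Calculate earnings:
6 x $21 = $126
Subtract spending:
$126 - $44 = $82

$82


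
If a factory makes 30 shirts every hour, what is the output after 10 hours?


Production rate: 30 shirts per hour
Time: 10 hours
Total: 30 x 10 = 300 shirts

300 shirts


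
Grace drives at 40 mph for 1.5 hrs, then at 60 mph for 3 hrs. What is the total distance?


Leg 1 distance:
40 x 1.5 = 60 miles
Leg 2 distance:
60 x 3 = 180 miles
Total distance:
60 + 180 = 240 miles

240 miles


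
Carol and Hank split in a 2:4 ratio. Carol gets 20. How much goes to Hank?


Find the multiplier:
20 / 2 = 10
Apply to Hank's share:
4 x 10 = 40

40


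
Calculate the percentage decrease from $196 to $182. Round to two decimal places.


Find the absolute change:
|182 - 196| = 14
Divide by original and multiply by 100:
14 / 196 x 100 = 7.1428...% ≈ 7.14%

7.14%


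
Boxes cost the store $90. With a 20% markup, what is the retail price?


Calculate the markup amount:
20% of $90 = $18
Add to cost:
$90 + $18 = $108

$108


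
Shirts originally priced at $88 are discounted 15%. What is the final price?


Calculate the discount amount:
15% of $88 = $13.20
Subtract from original:
$88 - $13.20 = $74.80

$74.80


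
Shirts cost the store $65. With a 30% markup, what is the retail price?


Calculate the markup amount:
30% of $65 = $19.50
Add to cost:
$65 + $19.50 = $84.50

$84.50


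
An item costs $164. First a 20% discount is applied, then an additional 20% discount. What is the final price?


First discount:
20% of $164 = $32.80
Price after first discount:
$164 - $32.80 = $131.20
Second discount:
20% of $131.20 = $26.24
Final price:
$131.20 - $26.24 = $104.96

$104.96


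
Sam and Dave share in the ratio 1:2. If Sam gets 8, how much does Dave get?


Find the multiplier:
8 / 1 = 8
Apply to Dave's share:
2 x 8 = 16

16


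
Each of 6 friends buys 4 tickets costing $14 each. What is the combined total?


Cost per person:
4 x $14 = $56
Group total:
6 x $56 = $336

$336


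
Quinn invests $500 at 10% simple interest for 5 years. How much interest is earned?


Use the formula I = P x R x T / 100
P x R x T = 500 x 10 x 5 = 25000
I = 25000 / 100 = $250

$250


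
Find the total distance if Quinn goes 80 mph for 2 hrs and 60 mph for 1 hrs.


Leg 1 distance:
80 x 2 = 160 miles
Leg 2 distance:
60 x 1 = 60 miles
Total distance:
160 + 60 = 220 miles

220 miles


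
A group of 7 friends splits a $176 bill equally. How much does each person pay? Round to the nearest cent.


Total bill: $176
Number of people: 7
Each pays: $176 / 7 = $25.1428... ≈ $25.14

$25.14


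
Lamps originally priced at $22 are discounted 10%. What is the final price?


Calculate the discount amount:
10% of $22 = $2.20
Subtract from original:
$22 - $2.20 = $19.80

$19.80


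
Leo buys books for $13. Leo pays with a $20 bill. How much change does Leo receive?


Start with the amount paid:
$20
Subtract the price:
$20 - $13 = $7

$7


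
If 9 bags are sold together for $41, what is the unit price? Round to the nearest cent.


Total cost: $41
Number of items: 9
Unit price: $41 / 9 = $4.5555... ≈ $4.56

$4.56


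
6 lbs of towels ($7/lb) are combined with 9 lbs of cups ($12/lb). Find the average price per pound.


Cost of towels:
6 x $7 = $42
Cost of cups:
9 x $12 = $108
Total cost: $42 + $108 = $150
Total weight: 15 lbs
Average: $150 / 15 = $10/lb

$10/lb


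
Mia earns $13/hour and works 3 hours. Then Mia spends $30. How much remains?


Calculate earnings:
3 x $13 = $39
Subtract spending:
$39 - $30 = $9

$9


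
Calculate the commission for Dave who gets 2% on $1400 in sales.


Convert rate to decimal:
2% = 0.02
Multiply by sales:
$1400 x 0.02 = $28

$28


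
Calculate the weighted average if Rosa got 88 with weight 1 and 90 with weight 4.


Weighted sum:
1 x 88 + 4 x 90 = 448
Total weight:
1 + 4 = 5
Weighted average:
448 / 5 = 89.6

89.6


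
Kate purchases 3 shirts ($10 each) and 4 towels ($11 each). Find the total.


Cost of shirts:
3 x $10 = $30
Cost of towels:
4 x $11 = $44
Add both:
$30 + $44 = $74

$74


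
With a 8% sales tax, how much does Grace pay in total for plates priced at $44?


Calculate the tax:
8% of $44 = $3.52
Add tax to price:
$44 + $3.52 = $47.52

$47.52


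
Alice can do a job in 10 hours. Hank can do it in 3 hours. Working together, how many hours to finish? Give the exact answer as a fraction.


Alice's rate: 1/10 of the job per hour
Hank's rate: 1/3 of the job per hour
Combined rate: 1/10 + 1/3 = 13/30 per hour
Time = 1 / (13/30) = 30/13 hours (≈ 2.31 hours)

30/13 hours


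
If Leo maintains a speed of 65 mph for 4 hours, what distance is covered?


Use the formula: distance = speed x time
Speed = 65 mph, Time = 4 hours
65 x 4 = 260 miles

260 miles


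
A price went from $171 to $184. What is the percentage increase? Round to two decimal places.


Find the absolute change:
|184 - 171| = 13
Divide by original and multiply by 100:
13 / 171 x 100 = 7.6023...% ≈ 7.6%

7.6%


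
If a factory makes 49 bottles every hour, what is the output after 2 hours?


Production rate: 49 bottles per hour
Time: 2 hours
Total: 49 x 2 = 98 bottles

98 bottles


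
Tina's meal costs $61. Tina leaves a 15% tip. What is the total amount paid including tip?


Calculate the tip:
15% of $61 = $9.15
Add tip to meal cost:
$61 + $9.15 = $70.15

$70.15


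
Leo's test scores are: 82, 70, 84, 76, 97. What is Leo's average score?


Add the scores:
82 + 70 + 84 + 76 + 97 = 409
Divide by the number of tests:
409 / 5 = 81.8

81.8


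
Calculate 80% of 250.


Convert percentage to decimal:
80% = 0.8
Multiply:
250 x 0.8 = 200

200


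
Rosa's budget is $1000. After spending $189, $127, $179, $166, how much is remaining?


Add up expenses:
$189 + $127 + $179 + $166 = $661
Subtract from budget:
$1000 - $661 = $339

$339


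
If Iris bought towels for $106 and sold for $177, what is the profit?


Selling price = $177
Cost price = $106
Profit = selling price - cost price:
Profit = $177 - $106 = $71

$71


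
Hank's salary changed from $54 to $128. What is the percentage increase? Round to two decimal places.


Find the absolute change:
|128 - 54| = 74
Divide by original and multiply by 100:
74 / 54 x 100 = 137.0370...% ≈ 137.04%

137.04%


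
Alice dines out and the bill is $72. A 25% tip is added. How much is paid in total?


Calculate the tip:
25% of $72 = $18
Add tip to meal cost:
$72 + $18 = $90

$90


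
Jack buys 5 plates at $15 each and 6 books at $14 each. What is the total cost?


Cost of plates:
5 x $15 = $75
Cost of books:
6 x $14 = $84
Add both:
$75 + $84 = $159

$159


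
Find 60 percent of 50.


Convert percentage to decimal:
60% = 0.6
Multiply:
50 x 0.6 = 30

30


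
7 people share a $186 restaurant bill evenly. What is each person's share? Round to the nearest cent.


Total bill: $186
Number of people: 7
Each pays: $186 / 7 = $26.5714... ≈ $26.57

$26.57


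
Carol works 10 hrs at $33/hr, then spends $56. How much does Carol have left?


Calculate earnings:
10 x $33 = $330
Subtract spending:
$330 - $56 = $274

$274


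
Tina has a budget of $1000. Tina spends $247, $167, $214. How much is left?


Add up expenses:
$247 + $167 + $214 = $628
Subtract from budget:
$1000 - $628 = $372

$372


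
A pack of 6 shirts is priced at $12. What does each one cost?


Total cost: $12
Number of items: 6
Unit price: $12 / 6 = $2

$2


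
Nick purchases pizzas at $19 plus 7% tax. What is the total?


Calculate the tax:
7% of $19 = $1.33
Add tax to price:
$19 + $1.33 = $20.33

$20.33


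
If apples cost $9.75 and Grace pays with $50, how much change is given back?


Start with the amount paid:
$50
Subtract the price:
$50 - $9.75 = $40.25

$40.25


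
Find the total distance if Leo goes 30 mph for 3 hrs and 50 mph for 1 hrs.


Leg 1 distance:
30 x 3 = 90 miles
Leg 2 distance:
50 x 1 = 50 miles
Total distance:
90 + 50 = 140 miles

140 miles


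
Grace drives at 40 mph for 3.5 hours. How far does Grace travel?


Use the formula: distance = speed x time
Speed = 40 mph, Time = 3.5 hours
40 x 3.5 = 140 miles

140 miles


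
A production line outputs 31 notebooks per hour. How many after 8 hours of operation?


Production rate: 31 notebooks per hour
Time: 8 hours
Total: 31 x 8 = 248 notebooks

248 notebooks


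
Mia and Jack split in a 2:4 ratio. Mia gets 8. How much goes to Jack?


Find the multiplier:
8 / 2 = 4
Apply to Jack's share:
4 x 4 = 16

16


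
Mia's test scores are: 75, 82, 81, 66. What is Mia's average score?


Add the scores:
75 + 82 + 81 + 66 = 304
Divide by the number of tests:
304 / 4 = 76

76


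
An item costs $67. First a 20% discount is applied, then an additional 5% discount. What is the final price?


First discount:
20% of $67 = $13.40
Price after first discount:
$67 - $13.40 = $53.60
Second discount:
5% of $53.60 = $2.68
Final price:
$53.60 - $2.68 = $50.92

$50.92


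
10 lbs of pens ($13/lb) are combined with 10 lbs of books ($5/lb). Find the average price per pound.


Cost of pens:
10 x $13 = $130
Cost of books:
10 x $5 = $50
Total cost: $130 + $50 = $180
Total weight: 20 lbs
Average: $180 / 20 = $9/lb

$9/lb


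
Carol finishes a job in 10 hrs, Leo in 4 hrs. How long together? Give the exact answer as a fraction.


Carol's rate: 1/10 of the job per hour
Leo's rate: 1/4 of the job per hour
Combined rate: 1/10 + 1/4 = 7/20 per hour
Time = 1 / (7/20) = 20/7 hours (≈ 2.86 hours)

20/7 hours


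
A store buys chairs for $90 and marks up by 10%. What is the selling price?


Calculate the markup amount:
10% of $90 = $9
Add to cost:
$90 + $9 = $99

$99


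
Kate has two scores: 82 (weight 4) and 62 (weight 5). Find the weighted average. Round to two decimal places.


Weighted sum:
4 x 82 + 5 x 62 = 638
Total weight:
4 + 5 = 9
Weighted average:
638 / 9 = 70.8888... ≈ 70.89

70.89


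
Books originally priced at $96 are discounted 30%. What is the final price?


Calculate the discount amount:
30% of $96 = $28.80
Subtract from original:
$96 - $28.80 = $67.20

$67.20


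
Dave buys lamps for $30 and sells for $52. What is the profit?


Selling price = $52
Cost price = $30
Profit = selling price - cost price:
Profit = $52 - $30 = $22

$22


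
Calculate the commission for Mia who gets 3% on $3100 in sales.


Convert rate to decimal:
3% = 0.03
Multiply by sales:
$3100 x 0.03 = $93

$93


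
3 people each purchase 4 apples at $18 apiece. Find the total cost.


Cost per person:
4 x $18 = $72
Group total:
3 x $72 = $216

$216


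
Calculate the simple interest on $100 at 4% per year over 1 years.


Use the formula I = P x R x T / 100
P x R x T = 100 x 4 x 1 = 400
I = 400 / 100 = $4

$4


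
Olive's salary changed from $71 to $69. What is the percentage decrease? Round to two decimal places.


Find the absolute change:
|69 - 71| = 2
Divide by original and multiply by 100:
2 / 71 x 100 = 2.8169...% ≈ 2.82%

2.82%


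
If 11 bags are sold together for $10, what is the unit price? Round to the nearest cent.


Total cost: $10
Number of items: 11
Unit price: $10 / 11 = $0.9090... ≈ $0.91

$0.91


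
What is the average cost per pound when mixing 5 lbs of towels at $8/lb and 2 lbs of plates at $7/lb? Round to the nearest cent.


Cost of towels:
5 x $8 = $40
Cost of plates:
2 x $7 = $14
Total cost: $40 + $14 = $54
Total weight: 7 lbs
Average: $54 / 7 = $7.7142... ≈ $7.71/lb

$7.71/lb


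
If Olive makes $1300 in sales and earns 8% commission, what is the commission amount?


Convert rate to decimal:
8% = 0.08
Multiply by sales:
$1300 x 0.08 = $104

$104


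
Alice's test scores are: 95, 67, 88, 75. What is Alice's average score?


Add the scores:
95 + 67 + 88 + 75 = 325
Divide by the number of tests:
325 / 4 = 81.25

81.25


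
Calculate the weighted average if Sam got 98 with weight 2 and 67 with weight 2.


Weighted sum:
2 x 98 + 2 x 67 = 330
Total weight:
2 + 2 = 4
Weighted average:
330 / 4 = 82.5

82.5


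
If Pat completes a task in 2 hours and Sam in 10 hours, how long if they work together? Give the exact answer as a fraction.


Pat's rate: 1/2 of the job per hour
Sam's rate: 1/10 of the job per hour
Combined rate: 1/2 + 1/10 = 3/5 per hour
Time = 1 / (3/5) = 5/3 hours (≈ 1.67 hours)

5/3 hours


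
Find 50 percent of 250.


Convert percentage to decimal:
50% = 0.5
Multiply:
250 x 0.5 = 125

125


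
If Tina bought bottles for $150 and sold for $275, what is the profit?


Selling price = $275
Cost price = $150
Profit = selling price - cost price:
Profit = $275 - $150 = $125

$125


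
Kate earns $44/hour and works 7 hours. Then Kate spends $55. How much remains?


Calculate earnings:
7 x $44 = $308
Subtract spending:
$308 - $55 = $253

$253


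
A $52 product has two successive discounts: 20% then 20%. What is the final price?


First discount:
20% of $52 = $10.40
Price after first discount:
$52 - $10.40 = $41.60
Second discount:
20% of $41.60 = $8.32
Final price:
$41.60 - $8.32 = $33.28

$33.28
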